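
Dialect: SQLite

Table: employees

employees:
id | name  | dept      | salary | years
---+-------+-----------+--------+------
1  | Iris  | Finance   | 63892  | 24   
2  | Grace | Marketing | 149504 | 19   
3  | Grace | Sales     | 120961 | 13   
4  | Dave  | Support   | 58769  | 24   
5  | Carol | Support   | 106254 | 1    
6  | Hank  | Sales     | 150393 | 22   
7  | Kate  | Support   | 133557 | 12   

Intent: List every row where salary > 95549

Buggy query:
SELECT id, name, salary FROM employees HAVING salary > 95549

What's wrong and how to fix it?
Bug: HAVING filters the output of aggregation, but this query has no GROUP BY and no aggregate functions, so SQLite rejects it (HAVING clause on a non-aggregate query); the condition here is per row

Fix: Use WHERE for row-level filtering

Corrected query:
SELECT id, name, salary FROM employees WHERE salary > 95549

Result:
id | name  | salary
---+-------+-------
2  | Grace | 149504
3  | Grace | 120961
5  | Carol | 106254
6  | Hank  | 150393
7  | Kate  | 133557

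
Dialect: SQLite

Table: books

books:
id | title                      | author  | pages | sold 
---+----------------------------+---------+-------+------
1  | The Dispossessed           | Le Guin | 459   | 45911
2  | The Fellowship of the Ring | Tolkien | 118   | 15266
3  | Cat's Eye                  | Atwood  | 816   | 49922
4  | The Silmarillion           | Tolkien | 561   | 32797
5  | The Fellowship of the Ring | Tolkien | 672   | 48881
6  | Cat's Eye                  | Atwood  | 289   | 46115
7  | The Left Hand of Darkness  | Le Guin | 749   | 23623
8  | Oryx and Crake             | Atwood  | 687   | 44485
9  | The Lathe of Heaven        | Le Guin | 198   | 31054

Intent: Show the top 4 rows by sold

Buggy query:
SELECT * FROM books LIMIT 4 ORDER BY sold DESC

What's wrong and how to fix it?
Bug: LIMIT must come after ORDER BY

Fix: Sort with ORDER BY, then apply LIMIT

Corrected query:
SELECT * FROM books ORDER BY sold DESC LIMIT 4

Result:
id | title                      | author  | pages | sold 
---+----------------------------+---------+-------+------
3  | Cat's Eye                  | Atwood  | 816   | 49922
5  | The Fellowship of the Ring | Tolkien | 672   | 48881
6  | Cat's Eye                  | Atwood  | 289   | 46115
1  | The Dispossessed           | Le Guin | 459   | 45911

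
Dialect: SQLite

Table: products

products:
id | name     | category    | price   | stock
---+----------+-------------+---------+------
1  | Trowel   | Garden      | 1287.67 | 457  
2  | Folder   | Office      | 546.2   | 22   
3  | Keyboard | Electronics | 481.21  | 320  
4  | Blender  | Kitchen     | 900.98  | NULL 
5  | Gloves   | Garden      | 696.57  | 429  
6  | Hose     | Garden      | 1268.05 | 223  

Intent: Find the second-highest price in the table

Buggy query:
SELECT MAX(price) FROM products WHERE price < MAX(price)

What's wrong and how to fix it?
Bug: MAX(price) on the right of the comparison is an aggregate-in-WHERE error

Fix: Put the inner MAX in a scalar subquery

Corrected query:
SELECT MAX(price) FROM products WHERE price < (SELECT MAX(price) FROM products)

Result:
MAX(price)
----------
1268.05   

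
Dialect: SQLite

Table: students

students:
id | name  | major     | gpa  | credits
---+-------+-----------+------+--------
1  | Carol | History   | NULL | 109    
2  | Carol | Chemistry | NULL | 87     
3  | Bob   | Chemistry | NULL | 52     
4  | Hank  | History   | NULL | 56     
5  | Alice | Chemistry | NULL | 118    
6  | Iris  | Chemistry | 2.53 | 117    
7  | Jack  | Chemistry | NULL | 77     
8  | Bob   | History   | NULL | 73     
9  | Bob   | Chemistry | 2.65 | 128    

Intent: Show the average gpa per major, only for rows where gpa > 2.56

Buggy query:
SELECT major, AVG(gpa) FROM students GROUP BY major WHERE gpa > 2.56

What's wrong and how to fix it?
Bug: WHERE cannot follow GROUP BY

Fix: Place WHERE between FROM and GROUP BY

Corrected query:
SELECT major, AVG(gpa) FROM students WHERE gpa > 2.56 GROUP BY major

Result:
major     | AVG(gpa)
----------+---------
Chemistry | 2.65    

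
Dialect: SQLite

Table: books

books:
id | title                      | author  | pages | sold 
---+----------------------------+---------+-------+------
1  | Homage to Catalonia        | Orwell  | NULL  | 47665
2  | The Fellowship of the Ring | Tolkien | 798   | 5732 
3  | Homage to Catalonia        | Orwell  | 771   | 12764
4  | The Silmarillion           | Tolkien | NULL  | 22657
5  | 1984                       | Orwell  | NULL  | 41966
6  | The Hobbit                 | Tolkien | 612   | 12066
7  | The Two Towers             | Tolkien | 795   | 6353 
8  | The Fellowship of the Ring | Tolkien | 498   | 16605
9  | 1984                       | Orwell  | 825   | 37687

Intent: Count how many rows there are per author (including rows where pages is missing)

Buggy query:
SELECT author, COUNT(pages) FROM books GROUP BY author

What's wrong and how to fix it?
Bug: COUNT(pages) skips NULLs, so groups with missing pages are undercounted

Fix: Replace COUNT(pages) with COUNT(*)

Corrected query:
SELECT author, COUNT(*) FROM books GROUP BY author

Result:
author  | COUNT(*)
--------+---------
Orwell  | 4       
Tolkien | 5       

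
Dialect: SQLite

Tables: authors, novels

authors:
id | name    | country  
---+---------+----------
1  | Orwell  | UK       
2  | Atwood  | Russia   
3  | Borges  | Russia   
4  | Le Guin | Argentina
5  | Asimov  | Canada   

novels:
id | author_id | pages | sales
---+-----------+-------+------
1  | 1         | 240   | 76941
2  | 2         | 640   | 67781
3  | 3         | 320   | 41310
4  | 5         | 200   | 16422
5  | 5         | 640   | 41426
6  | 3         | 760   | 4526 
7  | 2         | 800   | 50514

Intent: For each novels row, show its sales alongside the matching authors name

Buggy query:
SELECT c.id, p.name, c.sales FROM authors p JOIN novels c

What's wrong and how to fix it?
Bug: Missing join condition: each novels row is matched to all authors rows instead of just its own

Fix: Specify the join condition linking the foreign key to the parent id

Corrected query:
SELECT c.id, p.name, c.sales FROM authors p JOIN novels c ON c.author_id = p.id

Result:
id | name   | sales
---+--------+------
1  | Orwell | 76941
2  | Atwood | 67781
3  | Borges | 41310
4  | Asimov | 16422
5  | Asimov | 41426
6  | Borges | 4526 
7  | Atwood | 50514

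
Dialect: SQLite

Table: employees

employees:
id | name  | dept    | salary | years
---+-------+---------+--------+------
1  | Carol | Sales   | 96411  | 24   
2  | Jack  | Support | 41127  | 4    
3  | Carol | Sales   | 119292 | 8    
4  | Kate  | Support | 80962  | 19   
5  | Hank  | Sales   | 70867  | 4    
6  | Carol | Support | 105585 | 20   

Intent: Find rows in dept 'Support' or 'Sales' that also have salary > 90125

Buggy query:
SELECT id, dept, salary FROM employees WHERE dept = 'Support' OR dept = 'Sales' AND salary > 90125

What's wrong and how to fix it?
Bug: AND binds tighter than OR, so this parses as dept = 'Support' OR (dept = 'Sales' AND salary > 90125)

Fix: Add parentheses around the OR so the AND applies to both alternatives

Corrected query:
SELECT id, dept, salary FROM employees WHERE (dept = 'Support' OR dept = 'Sales') AND salary > 90125

Result:
id | dept    | salary
---+---------+-------
1  | Sales   | 96411 
3  | Sales   | 119292
6  | Support | 105585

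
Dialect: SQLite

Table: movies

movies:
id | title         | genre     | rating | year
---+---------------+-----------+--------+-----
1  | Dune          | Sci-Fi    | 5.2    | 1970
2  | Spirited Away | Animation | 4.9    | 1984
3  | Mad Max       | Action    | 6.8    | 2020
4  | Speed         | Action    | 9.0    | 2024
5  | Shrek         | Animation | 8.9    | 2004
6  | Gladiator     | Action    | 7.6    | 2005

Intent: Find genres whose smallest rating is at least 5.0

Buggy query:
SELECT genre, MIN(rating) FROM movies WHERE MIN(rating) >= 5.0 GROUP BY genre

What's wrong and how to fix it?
Bug: Aggregates like MIN are computed per group after WHERE runs

Fix: Replace WHERE with HAVING after the GROUP BY

Corrected query:
SELECT genre, MIN(rating) FROM movies GROUP BY genre HAVING MIN(rating) >= 5.0

Result:
genre  | MIN(rating)
-------+------------
Action | 6.8        
Sci-Fi | 5.2        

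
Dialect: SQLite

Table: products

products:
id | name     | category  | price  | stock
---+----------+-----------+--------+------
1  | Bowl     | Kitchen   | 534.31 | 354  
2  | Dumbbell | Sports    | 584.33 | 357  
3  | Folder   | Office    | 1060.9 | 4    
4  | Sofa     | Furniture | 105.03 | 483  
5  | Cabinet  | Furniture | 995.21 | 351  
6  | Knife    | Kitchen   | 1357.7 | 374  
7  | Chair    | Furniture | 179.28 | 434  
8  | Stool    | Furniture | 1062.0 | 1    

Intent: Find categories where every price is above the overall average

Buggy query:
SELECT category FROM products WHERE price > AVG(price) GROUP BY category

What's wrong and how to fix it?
Bug: AVG() is an aggregate; it can't sit directly in WHERE

Fix: Use a subquery for AVG and a HAVING MIN(...) filter so the condition holds for every row in the group

Corrected query:
SELECT category FROM products GROUP BY category HAVING MIN(price) > (SELECT AVG(price) FROM products)

Result:
category
--------
Office  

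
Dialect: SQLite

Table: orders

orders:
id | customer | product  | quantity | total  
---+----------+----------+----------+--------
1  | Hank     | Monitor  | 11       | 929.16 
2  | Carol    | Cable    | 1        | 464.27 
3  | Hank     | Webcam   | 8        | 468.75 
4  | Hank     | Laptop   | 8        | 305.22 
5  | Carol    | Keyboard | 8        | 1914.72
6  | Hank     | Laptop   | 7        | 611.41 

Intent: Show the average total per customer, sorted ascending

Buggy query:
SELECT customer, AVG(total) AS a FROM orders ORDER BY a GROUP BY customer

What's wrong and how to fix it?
Bug: GROUP BY must precede ORDER BY

Fix: Reorder: SELECT … FROM … GROUP BY … ORDER BY …

Corrected query:
SELECT customer, AVG(total) AS a FROM orders GROUP BY customer ORDER BY a

Result:
customer | a       
---------+---------
Hank     | 578.635 
Carol    | 1189.495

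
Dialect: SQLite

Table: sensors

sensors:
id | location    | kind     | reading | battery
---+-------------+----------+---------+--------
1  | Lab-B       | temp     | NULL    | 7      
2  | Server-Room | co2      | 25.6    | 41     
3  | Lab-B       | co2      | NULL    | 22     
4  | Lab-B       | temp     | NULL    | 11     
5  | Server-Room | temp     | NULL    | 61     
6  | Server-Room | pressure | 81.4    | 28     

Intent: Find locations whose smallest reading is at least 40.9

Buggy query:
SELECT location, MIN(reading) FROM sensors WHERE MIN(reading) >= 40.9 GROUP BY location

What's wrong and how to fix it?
Bug: Aggregates like MIN are computed per group after WHERE runs

Fix: Use HAVING for the per-group MIN condition

Corrected query:
SELECT location, MIN(reading) FROM sensors GROUP BY location HAVING MIN(reading) >= 40.9

Result:
(no rows)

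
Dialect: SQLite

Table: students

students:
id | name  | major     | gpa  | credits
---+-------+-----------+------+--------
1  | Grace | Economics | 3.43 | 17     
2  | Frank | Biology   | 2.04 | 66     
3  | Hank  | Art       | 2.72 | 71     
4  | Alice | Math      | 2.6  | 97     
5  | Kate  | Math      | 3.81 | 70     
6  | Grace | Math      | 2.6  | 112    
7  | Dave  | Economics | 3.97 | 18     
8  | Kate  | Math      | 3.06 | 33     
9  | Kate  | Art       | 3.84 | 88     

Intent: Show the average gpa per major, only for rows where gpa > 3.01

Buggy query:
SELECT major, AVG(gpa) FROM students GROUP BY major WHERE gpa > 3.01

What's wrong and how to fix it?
Bug: Row-level WHERE must come before GROUP BY in the clause order

Fix: Place WHERE between FROM and GROUP BY

Corrected query:
SELECT major, AVG(gpa) FROM students WHERE gpa > 3.01 GROUP BY major

Result:
major     | AVG(gpa)
----------+---------
Art       | 3.84    
Economics | 3.7     
Math      | 3.435   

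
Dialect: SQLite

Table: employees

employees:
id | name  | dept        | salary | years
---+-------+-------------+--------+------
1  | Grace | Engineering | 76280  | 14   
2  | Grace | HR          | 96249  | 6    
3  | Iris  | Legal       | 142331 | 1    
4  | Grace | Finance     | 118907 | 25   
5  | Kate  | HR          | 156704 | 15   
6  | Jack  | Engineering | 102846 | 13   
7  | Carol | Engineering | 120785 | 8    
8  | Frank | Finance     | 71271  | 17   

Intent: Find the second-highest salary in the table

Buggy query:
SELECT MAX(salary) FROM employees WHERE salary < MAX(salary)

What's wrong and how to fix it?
Bug: The inner MAX is an aggregate inside WHERE, which is not allowed

Fix: Put the inner MAX in a scalar subquery

Corrected query:
SELECT MAX(salary) FROM employees WHERE salary < (SELECT MAX(salary) FROM employees)

Result:
MAX(salary)
-----------
142331     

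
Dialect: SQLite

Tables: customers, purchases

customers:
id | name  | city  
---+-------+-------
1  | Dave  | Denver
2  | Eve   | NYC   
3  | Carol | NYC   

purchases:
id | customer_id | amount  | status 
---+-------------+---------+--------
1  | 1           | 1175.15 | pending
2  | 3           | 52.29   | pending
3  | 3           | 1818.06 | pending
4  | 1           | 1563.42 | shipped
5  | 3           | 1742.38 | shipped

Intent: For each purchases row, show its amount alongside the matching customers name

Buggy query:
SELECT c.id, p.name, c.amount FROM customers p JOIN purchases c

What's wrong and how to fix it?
Bug: JOIN with no ON clause produces a cartesian product; every purchases row pairs with every customers row

Fix: Add ON c.customer_id = p.id to the JOIN

Corrected query:
SELECT c.id, p.name, c.amount FROM customers p JOIN purchases c ON c.customer_id = p.id

Result:
id | name  | amount 
---+-------+--------
1  | Dave  | 1175.15
2  | Carol | 52.29  
3  | Carol | 1818.06
4  | Dave  | 1563.42
5  | Carol | 1742.38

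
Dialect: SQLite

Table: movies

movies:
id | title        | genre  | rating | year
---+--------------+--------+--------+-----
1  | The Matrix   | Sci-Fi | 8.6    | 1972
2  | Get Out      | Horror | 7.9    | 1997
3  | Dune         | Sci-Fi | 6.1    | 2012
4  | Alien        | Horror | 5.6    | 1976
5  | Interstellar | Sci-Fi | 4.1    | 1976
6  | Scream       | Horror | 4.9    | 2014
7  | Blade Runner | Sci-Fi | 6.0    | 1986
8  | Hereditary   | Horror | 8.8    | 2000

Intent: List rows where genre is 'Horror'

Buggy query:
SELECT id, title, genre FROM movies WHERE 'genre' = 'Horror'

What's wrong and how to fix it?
Bug: Single quotes denote string literals in SQL; the column name is being compared as a constant string

Fix: Reference the column as genre without single quotes

Corrected query:
SELECT id, title, genre FROM movies WHERE genre = 'Horror'

Result:
id | title      | genre 
---+------------+-------
2  | Get Out    | Horror
4  | Alien      | Horror
6  | Scream     | Horror
8  | Hereditary | Horror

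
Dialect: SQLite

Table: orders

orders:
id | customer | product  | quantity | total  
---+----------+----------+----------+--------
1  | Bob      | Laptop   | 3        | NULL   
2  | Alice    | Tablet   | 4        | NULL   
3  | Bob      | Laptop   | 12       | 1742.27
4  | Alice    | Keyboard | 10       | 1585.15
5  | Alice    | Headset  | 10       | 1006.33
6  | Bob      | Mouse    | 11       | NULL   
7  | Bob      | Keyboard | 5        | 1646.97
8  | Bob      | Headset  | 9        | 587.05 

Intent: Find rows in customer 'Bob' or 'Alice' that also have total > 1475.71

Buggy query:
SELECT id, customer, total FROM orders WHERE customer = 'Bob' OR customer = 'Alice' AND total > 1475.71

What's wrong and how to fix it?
Bug: AND binds tighter than OR, so this parses as customer = 'Bob' OR (customer = 'Alice' AND total > 1475.71)

Fix: Group the OR with parentheses (or use IN), then AND the threshold

Corrected query:
SELECT id, customer, total FROM orders WHERE (customer = 'Bob' OR customer = 'Alice') AND total > 1475.71

Result:
id | customer | total  
---+----------+--------
3  | Bob      | 1742.27
4  | Alice    | 1585.15
7  | Bob      | 1646.97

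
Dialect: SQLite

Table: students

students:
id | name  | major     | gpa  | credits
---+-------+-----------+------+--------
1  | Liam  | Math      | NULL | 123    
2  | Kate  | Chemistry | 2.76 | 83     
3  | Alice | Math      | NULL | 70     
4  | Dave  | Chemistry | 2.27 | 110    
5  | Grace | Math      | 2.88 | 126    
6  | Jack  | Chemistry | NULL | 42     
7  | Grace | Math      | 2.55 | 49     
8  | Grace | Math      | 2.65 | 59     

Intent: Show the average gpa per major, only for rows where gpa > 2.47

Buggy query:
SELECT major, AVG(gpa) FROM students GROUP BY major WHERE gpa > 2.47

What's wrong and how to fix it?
Bug: Row-level WHERE must come before GROUP BY in the clause order

Fix: Move the WHERE clause before GROUP BY

Corrected query:
SELECT major, AVG(gpa) FROM students WHERE gpa > 2.47 GROUP BY major

Result:
major     | AVG(gpa)
----------+---------
Chemistry | 2.76    
Math      | 2.693333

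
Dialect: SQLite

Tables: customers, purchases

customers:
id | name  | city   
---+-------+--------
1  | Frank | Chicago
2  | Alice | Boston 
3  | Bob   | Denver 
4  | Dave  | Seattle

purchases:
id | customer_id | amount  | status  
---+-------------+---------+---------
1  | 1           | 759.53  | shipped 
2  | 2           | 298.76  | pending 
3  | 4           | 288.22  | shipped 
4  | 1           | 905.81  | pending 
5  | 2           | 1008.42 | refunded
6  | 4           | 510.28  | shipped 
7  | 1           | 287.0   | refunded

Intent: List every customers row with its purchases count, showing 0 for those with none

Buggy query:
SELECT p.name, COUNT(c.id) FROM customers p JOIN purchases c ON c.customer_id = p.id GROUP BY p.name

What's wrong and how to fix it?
Bug: An inner join excludes parents with zero children

Fix: Use LEFT JOIN so parents without children still appear (COUNT(c.id) gives 0)

Corrected query:
SELECT p.name, COUNT(c.id) FROM customers p LEFT JOIN purchases c ON c.customer_id = p.id GROUP BY p.name

Result:
name  | COUNT(c.id)
------+------------
Alice | 2          
Bob   | 0          
Dave  | 2          
Frank | 3          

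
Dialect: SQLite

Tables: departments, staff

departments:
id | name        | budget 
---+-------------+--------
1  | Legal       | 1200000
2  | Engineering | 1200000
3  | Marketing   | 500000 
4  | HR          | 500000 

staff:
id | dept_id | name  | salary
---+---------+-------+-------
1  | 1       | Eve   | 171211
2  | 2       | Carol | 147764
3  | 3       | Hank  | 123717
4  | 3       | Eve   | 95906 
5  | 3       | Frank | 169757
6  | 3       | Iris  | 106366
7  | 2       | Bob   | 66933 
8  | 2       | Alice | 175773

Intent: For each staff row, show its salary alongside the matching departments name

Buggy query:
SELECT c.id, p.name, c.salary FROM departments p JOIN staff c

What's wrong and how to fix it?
Bug: Missing join condition: each staff row is matched to all departments rows instead of just its own

Fix: Add ON c.dept_id = p.id to the JOIN

Corrected query:
SELECT c.id, p.name, c.salary FROM departments p JOIN staff c ON c.dept_id = p.id

Result:
id | name        | salary
---+-------------+-------
1  | Legal       | 171211
2  | Engineering | 147764
3  | Marketing   | 123717
4  | Marketing   | 95906 
5  | Marketing   | 169757
6  | Marketing   | 106366
7  | Engineering | 66933 
8  | Engineering | 175773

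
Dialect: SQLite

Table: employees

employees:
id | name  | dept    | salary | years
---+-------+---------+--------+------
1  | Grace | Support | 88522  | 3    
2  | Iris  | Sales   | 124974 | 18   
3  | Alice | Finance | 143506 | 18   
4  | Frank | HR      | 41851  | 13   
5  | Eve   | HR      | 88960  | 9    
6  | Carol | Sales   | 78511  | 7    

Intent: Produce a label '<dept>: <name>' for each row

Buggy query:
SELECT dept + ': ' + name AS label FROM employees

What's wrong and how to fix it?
Bug: SQLite uses || for string concatenation; + coerces text to numbers (yielding 0)

Fix: Replace + with || to concatenate text

Corrected query:
SELECT dept || ': ' || name AS label FROM employees

Result:
label         
--------------
Support: Grace
Sales: Iris   
Finance: Alice
HR: Frank     
HR: Eve       
Sales: Carol  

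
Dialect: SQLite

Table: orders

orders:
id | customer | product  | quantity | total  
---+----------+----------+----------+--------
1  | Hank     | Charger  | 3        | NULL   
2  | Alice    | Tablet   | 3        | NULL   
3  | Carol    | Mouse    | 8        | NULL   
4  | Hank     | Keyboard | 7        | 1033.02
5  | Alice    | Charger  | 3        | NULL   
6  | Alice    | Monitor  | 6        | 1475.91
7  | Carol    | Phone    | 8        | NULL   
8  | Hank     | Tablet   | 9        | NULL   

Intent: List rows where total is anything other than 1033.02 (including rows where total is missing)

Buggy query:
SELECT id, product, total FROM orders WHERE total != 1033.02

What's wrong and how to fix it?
Bug: Inequality against NULL is unknown, not true; rows with NULL are dropped

Fix: Add an explicit OR total IS NULL to include the missing-value rows

Corrected query:
SELECT id, product, total FROM orders WHERE total != 1033.02 OR total IS NULL

Result:
id | product | total  
---+---------+--------
1  | Charger | NULL   
2  | Tablet  | NULL   
3  | Mouse   | NULL   
5  | Charger | NULL   
6  | Monitor | 1475.91
7  | Phone   | NULL   
8  | Tablet  | NULL   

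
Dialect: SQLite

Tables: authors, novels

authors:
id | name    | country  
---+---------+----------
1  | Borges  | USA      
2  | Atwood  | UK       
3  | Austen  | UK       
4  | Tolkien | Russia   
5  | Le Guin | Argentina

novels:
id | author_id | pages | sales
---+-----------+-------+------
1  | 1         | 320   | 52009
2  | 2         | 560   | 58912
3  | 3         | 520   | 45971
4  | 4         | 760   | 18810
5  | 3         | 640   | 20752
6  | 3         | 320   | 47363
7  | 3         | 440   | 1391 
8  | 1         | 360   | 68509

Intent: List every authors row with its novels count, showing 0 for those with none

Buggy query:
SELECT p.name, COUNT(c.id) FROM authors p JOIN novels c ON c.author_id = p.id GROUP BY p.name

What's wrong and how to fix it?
Bug: INNER JOIN drops authors rows that have no matching novels rows

Fix: Switch to LEFT JOIN to retain unmatched parent rows

Corrected query:
SELECT p.name, COUNT(c.id) FROM authors p LEFT JOIN novels c ON c.author_id = p.id GROUP BY p.name

Result:
name    | COUNT(c.id)
--------+------------
Atwood  | 1          
Austen  | 4          
Borges  | 2          
Le Guin | 0          
Tolkien | 1          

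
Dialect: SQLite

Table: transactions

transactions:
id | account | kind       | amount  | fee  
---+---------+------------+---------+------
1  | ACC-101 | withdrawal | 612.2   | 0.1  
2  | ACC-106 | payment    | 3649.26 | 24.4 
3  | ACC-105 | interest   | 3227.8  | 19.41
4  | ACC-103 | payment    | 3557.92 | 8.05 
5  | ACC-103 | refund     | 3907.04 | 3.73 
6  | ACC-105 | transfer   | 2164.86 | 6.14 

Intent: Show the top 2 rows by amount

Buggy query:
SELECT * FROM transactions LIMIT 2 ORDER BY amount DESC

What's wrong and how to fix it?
Bug: LIMIT must come after ORDER BY

Fix: Swap the clauses: ORDER BY first, then LIMIT

Corrected query:
SELECT * FROM transactions ORDER BY amount DESC LIMIT 2

Result:
id | account | kind    | amount  | fee 
---+---------+---------+---------+-----
5  | ACC-103 | refund  | 3907.04 | 3.73
2  | ACC-106 | payment | 3649.26 | 24.4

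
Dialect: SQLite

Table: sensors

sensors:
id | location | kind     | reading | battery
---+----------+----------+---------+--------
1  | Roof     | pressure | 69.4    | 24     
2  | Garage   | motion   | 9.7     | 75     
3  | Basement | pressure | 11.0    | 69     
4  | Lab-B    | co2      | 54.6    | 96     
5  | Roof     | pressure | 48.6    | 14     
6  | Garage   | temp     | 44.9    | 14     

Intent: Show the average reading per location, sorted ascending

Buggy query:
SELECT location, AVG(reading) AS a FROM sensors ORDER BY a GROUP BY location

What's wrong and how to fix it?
Bug: GROUP BY must precede ORDER BY

Fix: Reorder: SELECT … FROM … GROUP BY … ORDER BY …

Corrected query:
SELECT location, AVG(reading) AS a FROM sensors GROUP BY location ORDER BY a

Result:
location | a   
---------+-----
Basement | 11  
Garage   | 27.3
Lab-B    | 54.6
Roof     | 59  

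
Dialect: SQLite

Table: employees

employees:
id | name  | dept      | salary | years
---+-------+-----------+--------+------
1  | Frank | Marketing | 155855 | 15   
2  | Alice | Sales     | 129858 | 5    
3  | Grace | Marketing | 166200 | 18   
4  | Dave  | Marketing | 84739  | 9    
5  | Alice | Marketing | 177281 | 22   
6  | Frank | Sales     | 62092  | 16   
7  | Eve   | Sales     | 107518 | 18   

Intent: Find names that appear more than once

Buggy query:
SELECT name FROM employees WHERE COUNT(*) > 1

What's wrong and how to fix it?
Bug: WHERE can't reference COUNT(*); aggregates are computed after WHERE

Fix: GROUP BY name, then filter groups with HAVING COUNT(*) > 1

Corrected query:
SELECT name FROM employees GROUP BY name HAVING COUNT(*) > 1

Result:
name 
-----
Alice
Frank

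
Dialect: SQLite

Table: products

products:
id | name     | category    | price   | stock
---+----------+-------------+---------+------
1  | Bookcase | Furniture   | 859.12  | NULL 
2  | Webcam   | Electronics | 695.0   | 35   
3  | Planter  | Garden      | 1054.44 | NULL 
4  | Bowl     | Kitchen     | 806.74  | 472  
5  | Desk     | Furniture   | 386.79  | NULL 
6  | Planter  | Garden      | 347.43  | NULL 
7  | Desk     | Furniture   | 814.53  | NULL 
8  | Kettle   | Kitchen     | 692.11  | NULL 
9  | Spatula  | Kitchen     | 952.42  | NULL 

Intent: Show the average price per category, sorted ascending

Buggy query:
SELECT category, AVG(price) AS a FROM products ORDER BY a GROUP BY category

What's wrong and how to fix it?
Bug: ORDER BY appears before GROUP BY; SQL clause order requires GROUP BY first

Fix: Move ORDER BY to the end, after GROUP BY

Corrected query:
SELECT category, AVG(price) AS a FROM products GROUP BY category ORDER BY a

Result:
category    | a         
------------+-----------
Furniture   | 686.813333
Electronics | 695       
Garden      | 700.935   
Kitchen     | 817.09    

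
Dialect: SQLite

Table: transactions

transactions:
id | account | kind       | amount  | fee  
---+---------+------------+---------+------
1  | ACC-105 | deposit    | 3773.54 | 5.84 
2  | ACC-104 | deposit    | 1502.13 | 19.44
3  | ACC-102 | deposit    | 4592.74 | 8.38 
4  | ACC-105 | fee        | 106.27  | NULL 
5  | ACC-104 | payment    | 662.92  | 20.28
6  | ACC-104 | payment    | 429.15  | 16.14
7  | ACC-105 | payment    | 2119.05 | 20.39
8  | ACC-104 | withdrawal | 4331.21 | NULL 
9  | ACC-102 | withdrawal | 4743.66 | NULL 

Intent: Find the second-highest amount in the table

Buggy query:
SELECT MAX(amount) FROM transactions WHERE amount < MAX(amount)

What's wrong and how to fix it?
Bug: MAX(amount) on the right of the comparison is an aggregate-in-WHERE error

Fix: Compute the overall MAX in a subquery, then take MAX of rows below it

Corrected query:
SELECT MAX(amount) FROM transactions WHERE amount < (SELECT MAX(amount) FROM transactions)

Result:
MAX(amount)
-----------
4592.74    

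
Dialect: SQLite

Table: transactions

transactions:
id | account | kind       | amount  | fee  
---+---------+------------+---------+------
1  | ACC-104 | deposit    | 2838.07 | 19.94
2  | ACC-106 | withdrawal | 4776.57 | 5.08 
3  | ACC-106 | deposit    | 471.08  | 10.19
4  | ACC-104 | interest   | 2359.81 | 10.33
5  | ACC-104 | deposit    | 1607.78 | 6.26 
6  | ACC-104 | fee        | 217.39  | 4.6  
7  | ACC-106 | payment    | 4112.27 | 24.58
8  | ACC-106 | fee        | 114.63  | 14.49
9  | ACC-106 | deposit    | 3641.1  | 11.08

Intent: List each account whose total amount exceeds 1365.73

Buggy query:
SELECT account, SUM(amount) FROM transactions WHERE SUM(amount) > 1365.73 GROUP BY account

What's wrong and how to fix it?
Bug: SUM(amount) is an aggregate, but WHERE filters rows before aggregation

Fix: Move the aggregate condition to a HAVING clause

Corrected query:
SELECT account, SUM(amount) FROM transactions GROUP BY account HAVING SUM(amount) > 1365.73

Result:
account | SUM(amount)
--------+------------
ACC-104 | 7023.05    
ACC-106 | 13115.65   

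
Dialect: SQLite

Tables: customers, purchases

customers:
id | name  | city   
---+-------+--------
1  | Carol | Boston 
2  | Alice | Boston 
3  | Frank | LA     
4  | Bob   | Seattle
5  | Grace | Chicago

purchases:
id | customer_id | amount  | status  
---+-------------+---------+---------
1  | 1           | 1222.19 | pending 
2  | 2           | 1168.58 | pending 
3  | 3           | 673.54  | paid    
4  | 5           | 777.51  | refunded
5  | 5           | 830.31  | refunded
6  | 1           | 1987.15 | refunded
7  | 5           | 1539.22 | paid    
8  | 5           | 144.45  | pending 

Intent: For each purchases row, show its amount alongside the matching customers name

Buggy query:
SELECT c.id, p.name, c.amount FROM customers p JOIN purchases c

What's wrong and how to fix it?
Bug: JOIN with no ON clause produces a cartesian product; every purchases row pairs with every customers row

Fix: Specify the join condition linking the foreign key to the parent id

Corrected query:
SELECT c.id, p.name, c.amount FROM customers p JOIN purchases c ON c.customer_id = p.id

Result:
id | name  | amount 
---+-------+--------
1  | Carol | 1222.19
2  | Alice | 1168.58
3  | Frank | 673.54 
4  | Grace | 777.51 
5  | Grace | 830.31 
6  | Carol | 1987.15
7  | Grace | 1539.22
8  | Grace | 144.45 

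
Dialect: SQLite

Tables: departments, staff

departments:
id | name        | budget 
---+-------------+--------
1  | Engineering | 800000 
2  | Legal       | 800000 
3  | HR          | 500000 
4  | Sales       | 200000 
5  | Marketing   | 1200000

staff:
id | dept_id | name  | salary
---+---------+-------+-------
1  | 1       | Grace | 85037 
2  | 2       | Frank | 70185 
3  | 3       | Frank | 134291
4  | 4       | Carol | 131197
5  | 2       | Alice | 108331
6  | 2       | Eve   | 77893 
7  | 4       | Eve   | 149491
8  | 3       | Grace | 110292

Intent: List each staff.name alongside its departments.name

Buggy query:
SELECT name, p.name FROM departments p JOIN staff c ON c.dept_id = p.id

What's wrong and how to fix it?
Bug: Both tables have a 'name' column; the unqualified reference is ambiguous

Fix: Qualify the column with its table alias (c.name)

Corrected query:
SELECT c.name, p.name FROM departments p JOIN staff c ON c.dept_id = p.id

Result:
name  | name       
------+------------
Grace | Engineering
Frank | Legal      
Frank | HR         
Carol | Sales      
Alice | Legal      
Eve   | Legal      
Eve   | Sales      
Grace | HR         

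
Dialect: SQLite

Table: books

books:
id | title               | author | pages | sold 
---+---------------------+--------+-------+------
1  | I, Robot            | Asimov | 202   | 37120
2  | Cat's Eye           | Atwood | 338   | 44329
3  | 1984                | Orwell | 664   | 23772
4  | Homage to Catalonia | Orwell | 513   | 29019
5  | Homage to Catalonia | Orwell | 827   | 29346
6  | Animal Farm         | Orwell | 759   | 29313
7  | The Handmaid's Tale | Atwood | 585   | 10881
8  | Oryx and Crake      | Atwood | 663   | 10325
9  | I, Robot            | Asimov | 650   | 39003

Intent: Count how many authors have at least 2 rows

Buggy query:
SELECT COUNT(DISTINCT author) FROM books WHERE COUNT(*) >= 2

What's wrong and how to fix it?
Bug: WHERE filters individual rows, not groups, so a group-level COUNT is invalid there

Fix: Use a subquery that GROUPs and filters with HAVING, then count its rows

Corrected query:
SELECT COUNT(*) FROM (SELECT author FROM books GROUP BY author HAVING COUNT(*) >= 2)

Result:
COUNT(*)
--------
3       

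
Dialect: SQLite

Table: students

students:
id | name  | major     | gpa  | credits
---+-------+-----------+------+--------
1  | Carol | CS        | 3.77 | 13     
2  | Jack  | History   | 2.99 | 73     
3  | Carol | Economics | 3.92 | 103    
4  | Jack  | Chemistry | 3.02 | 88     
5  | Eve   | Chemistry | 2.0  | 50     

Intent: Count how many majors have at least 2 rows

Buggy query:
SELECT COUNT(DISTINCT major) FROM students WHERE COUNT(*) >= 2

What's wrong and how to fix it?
Bug: COUNT(*) cannot appear in WHERE; the per-group count doesn't exist yet

Fix: Use a subquery that GROUPs and filters with HAVING, then count its rows

Corrected query:
SELECT COUNT(*) FROM (SELECT major FROM students GROUP BY major HAVING COUNT(*) >= 2)

Result:
COUNT(*)
--------
1       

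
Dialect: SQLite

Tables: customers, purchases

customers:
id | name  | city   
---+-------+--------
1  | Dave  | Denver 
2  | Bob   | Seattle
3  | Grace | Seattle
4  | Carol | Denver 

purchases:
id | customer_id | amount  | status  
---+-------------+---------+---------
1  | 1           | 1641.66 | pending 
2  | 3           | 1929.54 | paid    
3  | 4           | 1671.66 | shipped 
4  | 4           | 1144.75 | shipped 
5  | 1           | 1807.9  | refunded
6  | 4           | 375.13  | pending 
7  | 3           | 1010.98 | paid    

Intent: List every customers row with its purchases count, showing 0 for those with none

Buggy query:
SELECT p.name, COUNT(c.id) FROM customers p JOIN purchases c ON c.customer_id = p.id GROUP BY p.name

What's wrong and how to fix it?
Bug: INNER JOIN drops customers rows that have no matching purchases rows

Fix: Use LEFT JOIN so parents without children still appear (COUNT(c.id) gives 0)

Corrected query:
SELECT p.name, COUNT(c.id) FROM customers p LEFT JOIN purchases c ON c.customer_id = p.id GROUP BY p.name

Result:
name  | COUNT(c.id)
------+------------
Bob   | 0          
Carol | 3          
Dave  | 2          
Grace | 2          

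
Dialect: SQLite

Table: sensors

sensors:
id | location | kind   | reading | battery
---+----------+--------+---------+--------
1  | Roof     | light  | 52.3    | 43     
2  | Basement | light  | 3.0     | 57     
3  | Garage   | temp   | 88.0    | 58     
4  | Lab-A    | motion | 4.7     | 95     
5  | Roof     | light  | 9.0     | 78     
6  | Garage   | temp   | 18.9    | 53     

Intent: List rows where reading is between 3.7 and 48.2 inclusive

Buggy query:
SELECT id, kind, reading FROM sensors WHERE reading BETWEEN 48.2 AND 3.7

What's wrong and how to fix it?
Bug: BETWEEN expects the lower bound first; with 48.2 AND 3.7 the range is empty

Fix: Write BETWEEN 3.7 AND 48.2

Corrected query:
SELECT id, kind, reading FROM sensors WHERE reading BETWEEN 3.7 AND 48.2

Result:
id | kind   | reading
---+--------+--------
4  | motion | 4.7    
5  | light  | 9      
6  | temp   | 18.9   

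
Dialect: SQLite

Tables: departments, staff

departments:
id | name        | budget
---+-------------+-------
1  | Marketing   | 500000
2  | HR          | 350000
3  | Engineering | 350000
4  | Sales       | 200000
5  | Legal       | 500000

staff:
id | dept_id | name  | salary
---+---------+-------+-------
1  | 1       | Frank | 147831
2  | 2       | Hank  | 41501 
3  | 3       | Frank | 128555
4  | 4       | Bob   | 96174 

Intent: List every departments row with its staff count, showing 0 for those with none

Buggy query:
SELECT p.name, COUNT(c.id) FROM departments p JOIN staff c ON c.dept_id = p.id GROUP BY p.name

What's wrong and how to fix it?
Bug: INNER JOIN drops departments rows that have no matching staff rows

Fix: Use LEFT JOIN so parents without children still appear (COUNT(c.id) gives 0)

Corrected query:
SELECT p.name, COUNT(c.id) FROM departments p LEFT JOIN staff c ON c.dept_id = p.id GROUP BY p.name

Result:
name        | COUNT(c.id)
------------+------------
Engineering | 1          
HR          | 1          
Legal       | 0          
Marketing   | 1          
Sales       | 1          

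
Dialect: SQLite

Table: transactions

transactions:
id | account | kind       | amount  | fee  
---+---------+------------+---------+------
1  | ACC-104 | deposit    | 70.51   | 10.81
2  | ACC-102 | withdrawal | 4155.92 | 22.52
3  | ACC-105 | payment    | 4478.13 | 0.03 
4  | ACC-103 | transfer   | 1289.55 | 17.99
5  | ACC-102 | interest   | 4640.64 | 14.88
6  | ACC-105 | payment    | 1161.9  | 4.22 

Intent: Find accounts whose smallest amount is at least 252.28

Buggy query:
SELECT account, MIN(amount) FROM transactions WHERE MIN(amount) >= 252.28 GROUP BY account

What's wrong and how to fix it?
Bug: Aggregates like MIN are computed per group after WHERE runs

Fix: Replace WHERE with HAVING after the GROUP BY

Corrected query:
SELECT account, MIN(amount) FROM transactions GROUP BY account HAVING MIN(amount) >= 252.28

Result:
account | MIN(amount)
--------+------------
ACC-102 | 4155.92    
ACC-103 | 1289.55    
ACC-105 | 1161.9     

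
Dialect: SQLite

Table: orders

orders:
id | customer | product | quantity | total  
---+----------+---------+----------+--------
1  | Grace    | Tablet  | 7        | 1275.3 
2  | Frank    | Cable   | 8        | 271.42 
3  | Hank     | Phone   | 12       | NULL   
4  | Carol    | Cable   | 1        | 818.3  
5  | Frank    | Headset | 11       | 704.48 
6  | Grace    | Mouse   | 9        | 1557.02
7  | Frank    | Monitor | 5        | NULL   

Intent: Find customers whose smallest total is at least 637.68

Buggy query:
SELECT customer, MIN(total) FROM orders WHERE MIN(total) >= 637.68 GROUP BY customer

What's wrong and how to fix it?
Bug: MIN() in WHERE is a misuse of aggregate

Fix: Use HAVING for the per-group MIN condition

Corrected query:
SELECT customer, MIN(total) FROM orders GROUP BY customer HAVING MIN(total) >= 637.68

Result:
customer | MIN(total)
---------+-----------
Carol    | 818.3     
Grace    | 1275.3    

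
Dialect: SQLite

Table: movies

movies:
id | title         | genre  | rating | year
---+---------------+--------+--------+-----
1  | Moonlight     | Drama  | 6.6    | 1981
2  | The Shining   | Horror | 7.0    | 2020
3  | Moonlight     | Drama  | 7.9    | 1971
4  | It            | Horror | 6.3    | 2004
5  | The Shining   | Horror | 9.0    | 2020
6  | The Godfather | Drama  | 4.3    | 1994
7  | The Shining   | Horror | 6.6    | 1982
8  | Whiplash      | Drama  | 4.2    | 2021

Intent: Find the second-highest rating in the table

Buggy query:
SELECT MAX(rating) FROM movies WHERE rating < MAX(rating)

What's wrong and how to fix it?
Bug: The inner MAX is an aggregate inside WHERE, which is not allowed

Fix: Compute the overall MAX in a subquery, then take MAX of rows below it

Corrected query:
SELECT MAX(rating) FROM movies WHERE rating < (SELECT MAX(rating) FROM movies)

Result:
MAX(rating)
-----------
7.9        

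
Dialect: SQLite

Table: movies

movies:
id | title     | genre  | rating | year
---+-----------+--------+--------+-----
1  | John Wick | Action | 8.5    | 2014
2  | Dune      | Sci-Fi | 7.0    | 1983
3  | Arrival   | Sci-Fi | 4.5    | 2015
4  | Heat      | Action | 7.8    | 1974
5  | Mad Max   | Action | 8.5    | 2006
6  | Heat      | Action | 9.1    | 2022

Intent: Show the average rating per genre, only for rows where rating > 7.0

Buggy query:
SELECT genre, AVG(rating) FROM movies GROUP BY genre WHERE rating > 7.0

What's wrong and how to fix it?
Bug: Row-level WHERE must come before GROUP BY in the clause order

Fix: Move the WHERE clause before GROUP BY

Corrected query:
SELECT genre, AVG(rating) FROM movies WHERE rating > 7.0 GROUP BY genre

Result:
genre  | AVG(rating)
-------+------------
Action | 8.475      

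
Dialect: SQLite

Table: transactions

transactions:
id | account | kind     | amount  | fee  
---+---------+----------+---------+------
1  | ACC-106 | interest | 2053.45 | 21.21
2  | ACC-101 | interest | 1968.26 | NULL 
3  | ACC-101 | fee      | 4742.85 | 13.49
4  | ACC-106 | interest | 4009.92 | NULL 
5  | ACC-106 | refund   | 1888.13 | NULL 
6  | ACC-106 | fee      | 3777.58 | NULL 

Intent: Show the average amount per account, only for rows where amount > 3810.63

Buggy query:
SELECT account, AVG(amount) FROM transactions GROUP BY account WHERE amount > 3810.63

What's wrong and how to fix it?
Bug: WHERE cannot follow GROUP BY

Fix: Place WHERE between FROM and GROUP BY

Corrected query:
SELECT account, AVG(amount) FROM transactions WHERE amount > 3810.63 GROUP BY account

Result:
account | AVG(amount)
--------+------------
ACC-101 | 4742.85    
ACC-106 | 4009.92    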